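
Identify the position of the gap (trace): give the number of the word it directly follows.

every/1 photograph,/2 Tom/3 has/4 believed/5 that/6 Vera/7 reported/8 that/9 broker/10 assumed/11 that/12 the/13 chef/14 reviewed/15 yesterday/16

15

The displaced element is "every photograph" (word 2).
It is linked across 3 clause boundaries (that → Ø → that).
It functions as the direct object of "reviewed", so the gap sits immediately after word 15 ("reviewed").
Base order: Tom has believed that Vera reported that broker assumed that the chef reviewed every photograph yesterday.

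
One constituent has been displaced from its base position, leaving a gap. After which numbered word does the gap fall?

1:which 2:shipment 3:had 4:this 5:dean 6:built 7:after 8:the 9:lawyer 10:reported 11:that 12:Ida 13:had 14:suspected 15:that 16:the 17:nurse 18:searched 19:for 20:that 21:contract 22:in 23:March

6

The displaced element is "which shipment" (word 2).
It functions as the direct object of "built", so the gap sits immediately after word 6 ("built").
Base order: This dean had built which shipment after the lawyer reported that Ida had suspected that the nurse searched for that contract in March.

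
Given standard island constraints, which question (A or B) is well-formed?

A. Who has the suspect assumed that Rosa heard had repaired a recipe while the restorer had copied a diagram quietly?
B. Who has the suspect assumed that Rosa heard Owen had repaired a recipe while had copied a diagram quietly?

In B, the wh-phrase is extracted from inside an adjunct island (introduced by "while"), which blocks movement.
In A, the extraction path crosses only that-complement boundaries, which are transparent.
So A is grammatical.

A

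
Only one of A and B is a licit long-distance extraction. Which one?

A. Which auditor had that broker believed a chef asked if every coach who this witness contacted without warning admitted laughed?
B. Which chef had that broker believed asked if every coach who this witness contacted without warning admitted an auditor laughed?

B

In A, the wh-phrase is extracted from inside a wh-island (introduced by "if"), which blocks movement.
In B, the extraction path crosses only that-complement boundaries, which are transparent.
So B is grammatical.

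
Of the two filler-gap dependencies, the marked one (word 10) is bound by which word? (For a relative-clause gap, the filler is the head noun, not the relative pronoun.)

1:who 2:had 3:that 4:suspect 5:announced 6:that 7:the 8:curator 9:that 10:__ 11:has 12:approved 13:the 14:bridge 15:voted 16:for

The marked gap is inside the relative clause, the subject of "approved".
Its filler is the head noun "curator" (via "that"), at word 8.
(The other dependency links word 1 to a gap after word 16.)

8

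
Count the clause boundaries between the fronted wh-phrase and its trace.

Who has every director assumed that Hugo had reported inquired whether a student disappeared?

2

"who" is extracted from the subject of "inquired".
Boundaries crossed, outermost first: [that], [Ø] — 2 in total.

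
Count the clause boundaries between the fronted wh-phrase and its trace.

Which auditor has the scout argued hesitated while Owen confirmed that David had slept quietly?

"which auditor" is extracted from the subject of "hesitated".
Boundaries crossed, outermost first: [Ø] — 1 in total.

1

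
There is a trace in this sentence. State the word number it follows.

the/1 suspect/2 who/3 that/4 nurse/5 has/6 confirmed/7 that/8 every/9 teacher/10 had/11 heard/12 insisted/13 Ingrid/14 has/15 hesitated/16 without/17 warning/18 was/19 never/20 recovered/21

12

The displaced element is "the suspect" (word 2).
It is linked across 2 clause boundaries (that → Ø).
It functions as the subject of "insisted", so the gap sits immediately after word 12 ("heard").
Base order: That nurse has confirmed that every teacher had heard that the suspect insisted Ingrid has hesitated without warning.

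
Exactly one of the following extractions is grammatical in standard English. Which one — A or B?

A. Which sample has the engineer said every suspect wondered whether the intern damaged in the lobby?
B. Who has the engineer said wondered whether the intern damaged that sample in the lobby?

B

In A, the wh-phrase is extracted from inside a wh-island (introduced by "whether"), which blocks movement.
In B, the extraction path crosses only that-complement boundaries, which are transparent.
So B is grammatical.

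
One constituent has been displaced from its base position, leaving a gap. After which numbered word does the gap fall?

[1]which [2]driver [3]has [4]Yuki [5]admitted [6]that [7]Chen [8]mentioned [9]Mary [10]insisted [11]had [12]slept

The displaced element is "which driver" (word 2).
It is linked across 3 clause boundaries (that → Ø → Ø).
It functions as the subject of "slept", so the gap sits immediately after word 10 ("insisted").
Base order: Yuki has admitted that Chen mentioned Mary insisted that which driver had slept.

10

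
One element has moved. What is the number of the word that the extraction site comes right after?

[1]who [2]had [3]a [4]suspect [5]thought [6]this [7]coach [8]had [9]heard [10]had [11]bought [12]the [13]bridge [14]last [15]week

9

The displaced element is "who" (word 1).
It is linked across 2 clause boundaries (Ø → Ø).
It functions as the subject of "bought", so the gap sits immediately after word 9 ("heard").
Base order: A suspect had thought this coach had heard that who had bought the bridge last week.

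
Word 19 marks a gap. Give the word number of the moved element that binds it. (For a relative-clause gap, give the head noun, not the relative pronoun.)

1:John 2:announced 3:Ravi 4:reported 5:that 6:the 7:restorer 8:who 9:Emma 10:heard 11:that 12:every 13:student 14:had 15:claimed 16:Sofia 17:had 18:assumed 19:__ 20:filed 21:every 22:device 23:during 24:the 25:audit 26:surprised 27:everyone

7

The gap at 19 is the subject of "filed", inside a relative clause.
The relative pronoun is "who" (word 8); it is bound by the head noun immediately before it.
Its filler is the head noun "restorer", at word 7.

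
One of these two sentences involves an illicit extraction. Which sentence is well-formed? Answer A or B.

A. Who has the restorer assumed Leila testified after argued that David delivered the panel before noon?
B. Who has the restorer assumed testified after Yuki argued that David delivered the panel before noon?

In A, the wh-phrase is extracted from inside an adjunct island (introduced by "after"), which blocks movement.
In B, the extraction path crosses only that-complement boundaries, which are transparent.
So B is grammatical.

B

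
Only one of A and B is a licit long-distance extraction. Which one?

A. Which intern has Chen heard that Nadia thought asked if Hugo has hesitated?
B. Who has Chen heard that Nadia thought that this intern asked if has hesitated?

A

In B, the wh-phrase is extracted from inside a wh-island (introduced by "if"), which blocks movement.
In A, the extraction path crosses only that-complement boundaries, which are transparent.
So A is grammatical.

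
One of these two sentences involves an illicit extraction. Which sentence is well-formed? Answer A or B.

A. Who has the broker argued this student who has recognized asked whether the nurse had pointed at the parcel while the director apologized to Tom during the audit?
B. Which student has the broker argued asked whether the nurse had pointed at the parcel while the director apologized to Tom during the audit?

B

In A, the wh-phrase is extracted from inside a complex-NP island (relative clause) (introduced by "who"), which blocks movement.
In B, the extraction path crosses only that-complement boundaries, which are transparent.
So B is grammatical.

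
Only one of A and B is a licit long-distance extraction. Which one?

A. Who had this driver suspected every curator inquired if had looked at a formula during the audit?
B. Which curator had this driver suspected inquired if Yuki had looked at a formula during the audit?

B

In A, the wh-phrase is extracted from inside a wh-island (introduced by "if"), which blocks movement.
In B, the extraction path crosses only that-complement boundaries, which are transparent.
So B is grammatical.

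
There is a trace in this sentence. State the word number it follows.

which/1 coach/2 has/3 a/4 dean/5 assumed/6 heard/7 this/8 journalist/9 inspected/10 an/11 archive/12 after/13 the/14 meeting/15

6

The displaced element is "which coach" (word 2).
It is linked across 1 clause boundary (Ø).
It functions as the subject of "heard", so the gap sits immediately after word 6 ("assumed").
Base order: A dean has assumed that which coach heard this journalist inspected an archive after the meeting.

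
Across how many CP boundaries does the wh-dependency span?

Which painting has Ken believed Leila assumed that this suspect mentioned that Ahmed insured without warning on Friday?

3

"which painting" is extracted from the object of "insured".
Boundaries crossed, outermost first: [Ø], [that], [that] — 3 in total.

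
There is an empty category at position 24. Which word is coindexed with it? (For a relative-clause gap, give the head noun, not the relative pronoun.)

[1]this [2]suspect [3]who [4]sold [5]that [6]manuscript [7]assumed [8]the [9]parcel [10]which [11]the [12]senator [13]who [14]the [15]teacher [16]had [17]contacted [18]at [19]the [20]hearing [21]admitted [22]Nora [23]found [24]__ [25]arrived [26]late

9

The gap at 24 is the object of "found", inside a relative clause.
The relative pronoun is "which" (word 10); it is bound by the head noun immediately before it.
Its filler is the head noun "parcel", at word 9.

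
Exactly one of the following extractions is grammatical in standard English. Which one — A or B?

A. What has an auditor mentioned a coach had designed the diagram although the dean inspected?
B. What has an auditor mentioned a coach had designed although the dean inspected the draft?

B

In A, the wh-phrase is extracted from inside an adjunct island (introduced by "although"), which blocks movement.
In B, the extraction path crosses only that-complement boundaries, which are transparent.
So B is grammatical.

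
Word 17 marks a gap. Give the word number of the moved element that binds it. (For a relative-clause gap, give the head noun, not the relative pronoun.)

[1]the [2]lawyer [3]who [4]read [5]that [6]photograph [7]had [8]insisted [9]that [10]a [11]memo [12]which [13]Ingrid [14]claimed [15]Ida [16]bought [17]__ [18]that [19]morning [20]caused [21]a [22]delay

The gap at 17 is the object of "bought", inside a relative clause.
The relative pronoun is "which" (word 12); it is bound by the head noun immediately before it.
Its filler is the head noun "memo", at word 11.

11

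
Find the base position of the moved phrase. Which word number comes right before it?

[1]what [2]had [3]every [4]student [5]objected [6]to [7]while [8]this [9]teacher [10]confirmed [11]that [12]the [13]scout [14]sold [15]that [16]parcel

6

The displaced element is "what" (word 1).
It functions as the object of the preposition "to" of "objected", so the gap sits immediately after word 6 ("to").
Base order: Every student had objected to what while this teacher confirmed that the scout sold that parcel.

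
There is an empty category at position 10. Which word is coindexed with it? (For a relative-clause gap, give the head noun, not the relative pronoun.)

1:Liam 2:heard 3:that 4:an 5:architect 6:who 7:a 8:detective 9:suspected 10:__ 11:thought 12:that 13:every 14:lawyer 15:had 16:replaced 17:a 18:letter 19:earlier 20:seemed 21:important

5

The gap at 10 is the subject of "thought", inside a relative clause.
The relative pronoun is "who" (word 6); it is bound by the head noun immediately before it.
Its filler is the head noun "architect", at word 5.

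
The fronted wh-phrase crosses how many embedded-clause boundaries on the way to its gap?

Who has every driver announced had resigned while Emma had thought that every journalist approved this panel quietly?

"who" is extracted from the subject of "resigned".
Boundaries crossed, outermost first: [Ø] — 1 in total.

1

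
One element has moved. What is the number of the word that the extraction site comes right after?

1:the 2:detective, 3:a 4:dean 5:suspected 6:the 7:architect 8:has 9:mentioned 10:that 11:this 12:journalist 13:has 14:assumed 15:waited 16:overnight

The displaced element is "the detective" (word 2).
It is linked across 3 clause boundaries (Ø → that → Ø).
It functions as the subject of "waited", so the gap sits immediately after word 14 ("assumed").
Base order: A dean suspected the architect has mentioned that this journalist has assumed the detective waited overnight.

14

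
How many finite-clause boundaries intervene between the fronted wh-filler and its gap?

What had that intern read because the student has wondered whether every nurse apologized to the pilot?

0

"what" originates inside the matrix clause — no clause boundary is crossed.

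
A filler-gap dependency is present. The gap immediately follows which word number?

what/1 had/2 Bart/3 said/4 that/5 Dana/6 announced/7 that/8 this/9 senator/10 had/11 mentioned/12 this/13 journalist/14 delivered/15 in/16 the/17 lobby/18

The displaced element is "what" (word 1).
It is linked across 3 clause boundaries (that → that → Ø).
It functions as the direct object of "delivered", so the gap sits immediately after word 15 ("delivered").
Base order: Bart had said that Dana announced that this senator had mentioned this journalist delivered what in the lobby.

15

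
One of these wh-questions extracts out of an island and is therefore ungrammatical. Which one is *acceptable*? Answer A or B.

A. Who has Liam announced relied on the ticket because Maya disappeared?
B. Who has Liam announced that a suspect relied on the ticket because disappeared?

A

In B, the wh-phrase is extracted from inside an adjunct island (introduced by "because"), which blocks movement.
In A, the extraction path crosses only that-complement boundaries, which are transparent.
So A is grammatical.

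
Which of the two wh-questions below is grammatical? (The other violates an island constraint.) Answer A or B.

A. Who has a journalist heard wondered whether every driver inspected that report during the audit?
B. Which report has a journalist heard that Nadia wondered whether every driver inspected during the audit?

In B, the wh-phrase is extracted from inside a wh-island (introduced by "whether"), which blocks movement.
In A, the extraction path crosses only that-complement boundaries, which are transparent.
So A is grammatical.

A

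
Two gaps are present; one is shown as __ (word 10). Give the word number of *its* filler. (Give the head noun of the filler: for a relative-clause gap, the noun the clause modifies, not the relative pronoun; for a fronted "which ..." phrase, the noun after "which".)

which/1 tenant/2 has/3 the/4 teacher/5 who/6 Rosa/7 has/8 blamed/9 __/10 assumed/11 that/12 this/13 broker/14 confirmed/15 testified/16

5

The marked gap is inside the relative clause, the direct object of "blamed".
Its filler is the head noun "teacher" (via "who"), at word 5.
(The other dependency links word 2 to a gap after word 15.)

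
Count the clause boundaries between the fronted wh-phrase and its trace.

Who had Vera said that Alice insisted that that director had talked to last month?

"who" is extracted from the PP object of "talked".
Boundaries crossed, outermost first: [that], [that] — 2 in total.

2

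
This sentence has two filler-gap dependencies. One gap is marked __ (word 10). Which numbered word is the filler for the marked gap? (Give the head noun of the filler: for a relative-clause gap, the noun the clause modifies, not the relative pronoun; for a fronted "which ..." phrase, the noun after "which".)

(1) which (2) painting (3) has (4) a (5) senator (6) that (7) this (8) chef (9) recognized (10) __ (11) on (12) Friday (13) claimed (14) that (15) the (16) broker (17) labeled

5

The marked gap is inside the relative clause, the direct object of "recognized".
Its filler is the head noun "senator" (via "that"), at word 5.
(The other dependency links word 2 to a gap after word 17.)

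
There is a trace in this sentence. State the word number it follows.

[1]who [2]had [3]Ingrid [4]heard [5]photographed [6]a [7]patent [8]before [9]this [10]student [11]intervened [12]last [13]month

4

The displaced element is "who" (word 1).
It is linked across 1 clause boundary (Ø).
It functions as the subject of "photographed", so the gap sits immediately after word 4 ("heard").
Base order: Ingrid had heard who photographed a patent before this student intervened last month.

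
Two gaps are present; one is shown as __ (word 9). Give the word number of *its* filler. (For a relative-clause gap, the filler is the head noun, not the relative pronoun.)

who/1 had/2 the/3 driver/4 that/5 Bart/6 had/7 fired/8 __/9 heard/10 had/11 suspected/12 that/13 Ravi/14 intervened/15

4

The marked gap is inside the relative clause, the direct object of "fired".
Its filler is the head noun "driver" (via "that"), at word 4.
(The other dependency links word 1 to a gap after word 10.)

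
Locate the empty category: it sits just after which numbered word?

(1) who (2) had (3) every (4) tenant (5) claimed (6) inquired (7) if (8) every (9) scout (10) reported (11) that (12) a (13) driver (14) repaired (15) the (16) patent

5

The displaced element is "who" (word 1).
It is linked across 1 clause boundary (Ø).
It functions as the subject of "inquired", so the gap sits immediately after word 5 ("claimed").
Base order: Every tenant had claimed that who inquired if every scout reported that a driver repaired the patent.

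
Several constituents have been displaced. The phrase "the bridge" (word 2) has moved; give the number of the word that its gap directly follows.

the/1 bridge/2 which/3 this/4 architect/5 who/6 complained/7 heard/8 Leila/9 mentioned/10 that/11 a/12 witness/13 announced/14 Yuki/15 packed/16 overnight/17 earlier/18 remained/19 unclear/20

The displaced element is "the bridge" (word 2).
It is linked across 3 clause boundaries (Ø → that → Ø).
It functions as the direct object of "packed", so the gap sits immediately after word 16 ("packed").
Base order: This architect who complained heard Leila mentioned that a witness announced Yuki packed the bridge overnight earlier.

16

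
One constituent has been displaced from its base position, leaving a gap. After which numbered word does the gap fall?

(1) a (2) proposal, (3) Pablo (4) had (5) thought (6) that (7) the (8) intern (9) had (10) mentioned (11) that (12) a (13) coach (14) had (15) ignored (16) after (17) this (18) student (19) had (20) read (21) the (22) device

15

The displaced element is "a proposal" (word 2).
It is linked across 2 clause boundaries (that → that).
It functions as the direct object of "ignored", so the gap sits immediately after word 15 ("ignored").
Base order: Pablo had thought that the intern had mentioned that a coach had ignored a proposal after this student had read the device.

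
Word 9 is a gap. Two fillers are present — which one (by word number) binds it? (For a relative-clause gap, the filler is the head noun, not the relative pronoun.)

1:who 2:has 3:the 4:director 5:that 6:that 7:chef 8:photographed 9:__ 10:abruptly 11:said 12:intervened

The marked gap is inside the relative clause, the direct object of "photographed".
Its filler is the head noun "director" (via "that"), at word 4.
(The other dependency links word 1 to a gap after word 11.)

4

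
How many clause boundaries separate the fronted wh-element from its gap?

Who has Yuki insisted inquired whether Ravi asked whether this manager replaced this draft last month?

1

"who" is extracted from the subject of "inquired".
Boundaries crossed, outermost first: [Ø] — 1 in total.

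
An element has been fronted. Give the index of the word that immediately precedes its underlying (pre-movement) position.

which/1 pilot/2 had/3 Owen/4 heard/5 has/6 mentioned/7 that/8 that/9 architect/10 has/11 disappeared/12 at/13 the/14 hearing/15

The displaced element is "which pilot" (word 2).
It is linked across 1 clause boundary (Ø).
It functions as the subject of "mentioned", so the gap sits immediately after word 5 ("heard").
Base order: Owen had heard which pilot has mentioned that that architect has disappeared at the hearing.

5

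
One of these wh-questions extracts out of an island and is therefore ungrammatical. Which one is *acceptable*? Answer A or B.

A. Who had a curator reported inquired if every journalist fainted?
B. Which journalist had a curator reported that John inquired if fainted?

A

In B, the wh-phrase is extracted from inside a wh-island (introduced by "if"), which blocks movement.
In A, the extraction path crosses only that-complement boundaries, which are transparent.
So A is grammatical.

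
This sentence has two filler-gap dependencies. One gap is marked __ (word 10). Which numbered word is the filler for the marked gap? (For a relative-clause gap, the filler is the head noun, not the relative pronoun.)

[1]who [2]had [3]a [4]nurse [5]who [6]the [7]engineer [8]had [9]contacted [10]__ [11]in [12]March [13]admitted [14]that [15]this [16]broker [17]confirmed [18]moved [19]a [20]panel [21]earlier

4

The marked gap is inside the relative clause, the direct object of "contacted".
Its filler is the head noun "nurse" (via "who"), at word 4.
(The other dependency links word 1 to a gap after word 17.)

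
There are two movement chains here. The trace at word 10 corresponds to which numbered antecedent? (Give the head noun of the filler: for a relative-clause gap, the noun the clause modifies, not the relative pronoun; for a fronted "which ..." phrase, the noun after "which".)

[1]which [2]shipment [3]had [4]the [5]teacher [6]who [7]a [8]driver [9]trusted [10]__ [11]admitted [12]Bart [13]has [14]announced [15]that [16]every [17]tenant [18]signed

The marked gap is inside the relative clause, the direct object of "trusted".
Its filler is the head noun "teacher" (via "who"), at word 5.
(The other dependency links word 2 to a gap after word 18.)

5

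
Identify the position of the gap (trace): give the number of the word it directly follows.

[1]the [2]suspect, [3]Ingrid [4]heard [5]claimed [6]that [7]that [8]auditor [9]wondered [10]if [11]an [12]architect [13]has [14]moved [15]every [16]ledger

The displaced element is "the suspect" (word 2).
It is linked across 1 clause boundary (Ø).
It functions as the subject of "claimed", so the gap sits immediately after word 4 ("heard").
Base order: Ingrid heard the suspect claimed that that auditor wondered if an architect has moved every ledger.

4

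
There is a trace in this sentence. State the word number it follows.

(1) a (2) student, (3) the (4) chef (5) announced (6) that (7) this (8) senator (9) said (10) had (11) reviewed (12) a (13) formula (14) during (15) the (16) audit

The displaced element is "a student" (word 2).
It is linked across 2 clause boundaries (that → Ø).
It functions as the subject of "reviewed", so the gap sits immediately after word 9 ("said").
Base order: The chef announced that this senator said a student had reviewed a formula during the audit.

9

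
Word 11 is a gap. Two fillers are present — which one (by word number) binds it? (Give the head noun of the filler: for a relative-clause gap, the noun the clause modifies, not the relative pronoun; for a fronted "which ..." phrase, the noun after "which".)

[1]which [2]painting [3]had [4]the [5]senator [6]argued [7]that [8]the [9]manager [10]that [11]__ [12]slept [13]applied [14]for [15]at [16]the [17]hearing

The marked gap is inside the relative clause, the subject of "slept".
Its filler is the head noun "manager" (via "that"), at word 9.
(The other dependency links word 2 to a gap after word 14.)

9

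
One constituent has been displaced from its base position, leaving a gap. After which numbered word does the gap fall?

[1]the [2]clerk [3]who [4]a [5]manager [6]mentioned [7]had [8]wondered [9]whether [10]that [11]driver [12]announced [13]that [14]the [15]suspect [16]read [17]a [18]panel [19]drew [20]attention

The displaced element is "the clerk" (word 2).
It is linked across 1 clause boundary (Ø).
It functions as the subject of "wondered", so the gap sits immediately after word 6 ("mentioned").
Base order: A manager mentioned that the clerk had wondered whether that driver announced that the suspect read a panel.

6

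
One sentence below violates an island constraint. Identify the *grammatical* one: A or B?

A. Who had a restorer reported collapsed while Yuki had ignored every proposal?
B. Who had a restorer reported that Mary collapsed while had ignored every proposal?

In B, the wh-phrase is extracted from inside an adjunct island (introduced by "while"), which blocks movement.
In A, the extraction path crosses only that-complement boundaries, which are transparent.
So A is grammatical.

A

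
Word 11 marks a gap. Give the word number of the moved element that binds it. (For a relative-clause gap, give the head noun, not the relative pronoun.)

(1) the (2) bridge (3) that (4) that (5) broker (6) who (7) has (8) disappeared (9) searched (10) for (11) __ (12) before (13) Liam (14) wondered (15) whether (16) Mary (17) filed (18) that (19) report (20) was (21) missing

The gap at 11 is the prepositional object of "searched", inside a relative clause.
The relative pronoun is "that" (word 3); it is bound by the head noun immediately before it.
Its filler is the head noun "bridge", at word 2.

2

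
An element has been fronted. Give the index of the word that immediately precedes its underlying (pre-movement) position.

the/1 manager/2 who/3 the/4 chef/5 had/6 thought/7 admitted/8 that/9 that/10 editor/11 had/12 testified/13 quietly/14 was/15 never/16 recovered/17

The displaced element is "the manager" (word 2).
It is linked across 1 clause boundary (Ø).
It functions as the subject of "admitted", so the gap sits immediately after word 7 ("thought").
Base order: The chef had thought that the manager admitted that that editor had testified quietly.

7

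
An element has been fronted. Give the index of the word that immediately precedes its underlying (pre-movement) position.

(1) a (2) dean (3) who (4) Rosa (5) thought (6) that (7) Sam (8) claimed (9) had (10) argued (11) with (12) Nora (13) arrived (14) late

8

The displaced element is "a dean" (word 2).
It is linked across 2 clause boundaries (that → Ø).
It functions as the subject of "argued", so the gap sits immediately after word 8 ("claimed").
Base order: Rosa thought that Sam claimed that a dean had argued with Nora.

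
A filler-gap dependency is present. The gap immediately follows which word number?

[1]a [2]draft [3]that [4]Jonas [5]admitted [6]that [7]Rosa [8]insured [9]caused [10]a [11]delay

The displaced element is "a draft" (word 2).
It is linked across 1 clause boundary (that).
It functions as the direct object of "insured", so the gap sits immediately after word 8 ("insured").
Base order: Jonas admitted that Rosa insured a draft.

8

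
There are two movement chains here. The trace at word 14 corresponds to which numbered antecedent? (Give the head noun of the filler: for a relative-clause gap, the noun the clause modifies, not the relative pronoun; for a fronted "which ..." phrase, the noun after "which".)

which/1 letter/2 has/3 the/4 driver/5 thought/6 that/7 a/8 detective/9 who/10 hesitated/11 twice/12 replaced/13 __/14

2

The marked gap is the direct object of "replaced".
Its filler is the fronted wh-phrase "which letter", at word 2.
(The other dependency links word 9 to a gap after word 10.)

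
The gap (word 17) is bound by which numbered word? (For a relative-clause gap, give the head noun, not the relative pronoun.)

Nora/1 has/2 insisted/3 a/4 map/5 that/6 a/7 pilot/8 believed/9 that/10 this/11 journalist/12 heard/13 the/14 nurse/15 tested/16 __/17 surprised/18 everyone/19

The gap at 17 is the object of "tested", inside a relative clause.
The relative pronoun is "that" (word 6); it is bound by the head noun immediately before it.
Its filler is the head noun "map", at word 5.

5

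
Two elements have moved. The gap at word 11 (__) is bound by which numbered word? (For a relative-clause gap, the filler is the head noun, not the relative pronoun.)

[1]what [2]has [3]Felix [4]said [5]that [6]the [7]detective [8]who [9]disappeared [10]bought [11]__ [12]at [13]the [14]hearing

The marked gap is the direct object of "bought".
Its filler is the fronted wh-phrase "what", at word 1.
(The other dependency links word 7 to a gap after word 8.)

1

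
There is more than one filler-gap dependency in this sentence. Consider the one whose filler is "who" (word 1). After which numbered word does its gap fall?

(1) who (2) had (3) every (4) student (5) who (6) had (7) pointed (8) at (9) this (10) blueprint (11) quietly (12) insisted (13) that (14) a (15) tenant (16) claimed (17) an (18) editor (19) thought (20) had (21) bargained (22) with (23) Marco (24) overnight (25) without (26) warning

19

The displaced element is "who" (word 1).
It is linked across 3 clause boundaries (that → Ø → Ø).
It functions as the subject of "bargained", so the gap sits immediately after word 19 ("thought").
Base order: Every student who had pointed at this blueprint quietly had insisted that a tenant claimed an editor thought who had bargained with Marco overnight without warning.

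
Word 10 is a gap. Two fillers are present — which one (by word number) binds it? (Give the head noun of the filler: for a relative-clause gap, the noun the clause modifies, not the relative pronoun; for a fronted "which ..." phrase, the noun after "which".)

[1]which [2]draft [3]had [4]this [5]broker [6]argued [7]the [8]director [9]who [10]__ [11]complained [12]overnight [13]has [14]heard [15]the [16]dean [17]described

The marked gap is inside the relative clause, the subject of "complained".
Its filler is the head noun "director" (via "who"), at word 8.
(The other dependency links word 2 to a gap after word 17.)

8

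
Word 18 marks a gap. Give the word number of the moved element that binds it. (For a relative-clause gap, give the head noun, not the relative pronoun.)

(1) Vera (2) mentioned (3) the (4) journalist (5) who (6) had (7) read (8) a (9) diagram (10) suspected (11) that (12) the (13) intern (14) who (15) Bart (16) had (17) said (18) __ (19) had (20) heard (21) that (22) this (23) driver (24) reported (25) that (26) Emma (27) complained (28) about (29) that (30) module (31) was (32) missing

13

The gap at 18 is the subject of "heard", inside a relative clause.
The relative pronoun is "who" (word 14); it is bound by the head noun immediately before it.
Its filler is the head noun "intern", at word 13.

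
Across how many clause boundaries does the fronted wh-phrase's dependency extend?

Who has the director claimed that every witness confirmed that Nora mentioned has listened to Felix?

"who" is extracted from the subject of "listened".
Boundaries crossed, outermost first: [that], [that], [Ø] — 3 in total.

3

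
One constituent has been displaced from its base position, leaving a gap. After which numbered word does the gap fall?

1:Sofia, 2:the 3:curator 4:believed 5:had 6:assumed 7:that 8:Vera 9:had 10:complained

The displaced element is "Sofia" (word 1).
It is linked across 1 clause boundary (Ø).
It functions as the subject of "assumed", so the gap sits immediately after word 4 ("believed").
Base order: The curator believed that Sofia had assumed that Vera had complained.

4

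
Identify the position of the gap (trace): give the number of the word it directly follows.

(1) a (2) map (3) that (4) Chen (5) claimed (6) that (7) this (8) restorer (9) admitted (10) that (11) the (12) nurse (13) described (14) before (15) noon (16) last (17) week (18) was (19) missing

13

The displaced element is "a map" (word 2).
It is linked across 2 clause boundaries (that → that).
It functions as the direct object of "described", so the gap sits immediately after word 13 ("described").
Base order: Chen claimed that this restorer admitted that the nurse described a map before noon last week.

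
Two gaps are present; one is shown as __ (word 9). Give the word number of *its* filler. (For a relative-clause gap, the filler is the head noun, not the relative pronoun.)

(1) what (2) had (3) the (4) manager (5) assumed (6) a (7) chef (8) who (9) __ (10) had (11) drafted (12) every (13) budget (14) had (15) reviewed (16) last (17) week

7

The marked gap is inside the relative clause, the subject of "drafted".
Its filler is the head noun "chef" (via "who"), at word 7.
(The other dependency links word 1 to a gap after word 15.)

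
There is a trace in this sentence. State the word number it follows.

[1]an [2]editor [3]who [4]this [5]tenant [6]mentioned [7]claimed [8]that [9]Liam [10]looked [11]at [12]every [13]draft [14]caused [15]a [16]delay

6

The displaced element is "an editor" (word 2).
It is linked across 1 clause boundary (Ø).
It functions as the subject of "claimed", so the gap sits immediately after word 6 ("mentioned").
Base order: This tenant mentioned that an editor claimed that Liam looked at every draft.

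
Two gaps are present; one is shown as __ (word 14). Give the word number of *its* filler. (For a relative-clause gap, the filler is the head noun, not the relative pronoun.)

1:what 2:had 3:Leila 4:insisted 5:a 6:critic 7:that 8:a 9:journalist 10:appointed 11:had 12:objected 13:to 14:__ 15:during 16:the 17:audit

The marked gap is the object of the preposition "to" of "objected".
Its filler is the fronted wh-phrase "what", at word 1.
(The other dependency links word 6 to a gap after word 10.)

1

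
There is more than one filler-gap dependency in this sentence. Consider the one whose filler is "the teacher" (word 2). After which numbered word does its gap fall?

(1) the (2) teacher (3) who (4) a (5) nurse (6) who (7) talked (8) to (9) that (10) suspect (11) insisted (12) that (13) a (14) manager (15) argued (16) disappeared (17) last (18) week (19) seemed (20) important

15

The displaced element is "the teacher" (word 2).
It is linked across 2 clause boundaries (that → Ø).
It functions as the subject of "disappeared", so the gap sits immediately after word 15 ("argued").
Base order: A nurse who talked to that suspect insisted that a manager argued the teacher disappeared last week.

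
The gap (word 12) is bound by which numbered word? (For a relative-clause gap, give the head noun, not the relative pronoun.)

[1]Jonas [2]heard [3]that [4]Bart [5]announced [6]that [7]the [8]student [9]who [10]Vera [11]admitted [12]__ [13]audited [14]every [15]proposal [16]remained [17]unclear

The gap at 12 is the subject of "audited", inside a relative clause.
The relative pronoun is "who" (word 9); it is bound by the head noun immediately before it.
Its filler is the head noun "student", at word 8.

8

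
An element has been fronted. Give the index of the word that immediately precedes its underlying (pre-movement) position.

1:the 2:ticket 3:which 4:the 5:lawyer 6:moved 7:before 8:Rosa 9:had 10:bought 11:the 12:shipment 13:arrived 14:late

6

The displaced element is "the ticket" (word 2).
It functions as the direct object of "moved", so the gap sits immediately after word 6 ("moved").
Base order: The lawyer moved the ticket before Rosa had bought the shipment.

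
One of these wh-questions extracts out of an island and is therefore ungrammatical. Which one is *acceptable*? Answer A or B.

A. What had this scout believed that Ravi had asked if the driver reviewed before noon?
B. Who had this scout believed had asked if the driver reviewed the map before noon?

B

In A, the wh-phrase is extracted from inside a wh-island (introduced by "if"), which blocks movement.
In B, the extraction path crosses only that-complement boundaries, which are transparent.
So B is grammatical.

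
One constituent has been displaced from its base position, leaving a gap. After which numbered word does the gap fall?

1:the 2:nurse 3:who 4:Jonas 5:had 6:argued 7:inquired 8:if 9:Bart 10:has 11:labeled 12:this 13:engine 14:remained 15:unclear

The displaced element is "the nurse" (word 2).
It is linked across 1 clause boundary (Ø).
It functions as the subject of "inquired", so the gap sits immediately after word 6 ("argued").
Base order: Jonas had argued the nurse inquired if Bart has labeled this engine.

6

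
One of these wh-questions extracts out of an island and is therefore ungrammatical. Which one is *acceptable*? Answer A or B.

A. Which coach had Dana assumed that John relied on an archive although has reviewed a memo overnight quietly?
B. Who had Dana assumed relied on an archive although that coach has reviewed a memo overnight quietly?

In A, the wh-phrase is extracted from inside an adjunct island (introduced by "although"), which blocks movement.
In B, the extraction path crosses only that-complement boundaries, which are transparent.
So B is grammatical.

B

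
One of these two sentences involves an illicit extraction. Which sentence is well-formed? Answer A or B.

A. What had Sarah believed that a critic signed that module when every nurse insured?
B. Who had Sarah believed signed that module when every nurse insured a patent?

In A, the wh-phrase is extracted from inside an adjunct island (introduced by "when"), which blocks movement.
In B, the extraction path crosses only that-complement boundaries, which are transparent.
So B is grammatical.

B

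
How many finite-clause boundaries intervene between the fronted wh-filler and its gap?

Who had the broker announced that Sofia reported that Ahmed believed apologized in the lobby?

3

"who" is extracted from the subject of "apologized".
Boundaries crossed, outermost first: [that], [that], [Ø] — 3 in total.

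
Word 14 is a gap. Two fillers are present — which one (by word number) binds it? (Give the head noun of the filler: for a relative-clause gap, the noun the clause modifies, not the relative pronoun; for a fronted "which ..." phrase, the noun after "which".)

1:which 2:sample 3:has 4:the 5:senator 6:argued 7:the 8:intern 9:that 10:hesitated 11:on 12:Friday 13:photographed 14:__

The marked gap is the direct object of "photographed".
Its filler is the fronted wh-phrase "which sample", at word 2.
(The other dependency links word 8 to a gap after word 9.)

2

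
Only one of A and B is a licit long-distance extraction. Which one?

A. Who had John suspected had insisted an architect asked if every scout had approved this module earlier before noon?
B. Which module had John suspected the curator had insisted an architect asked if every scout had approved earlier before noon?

A

In B, the wh-phrase is extracted from inside a wh-island (introduced by "if"), which blocks movement.
In A, the extraction path crosses only that-complement boundaries, which are transparent.
So A is grammatical.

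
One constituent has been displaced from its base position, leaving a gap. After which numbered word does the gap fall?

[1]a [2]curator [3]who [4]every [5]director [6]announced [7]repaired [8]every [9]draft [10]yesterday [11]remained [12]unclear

The displaced element is "a curator" (word 2).
It is linked across 1 clause boundary (Ø).
It functions as the subject of "repaired", so the gap sits immediately after word 6 ("announced").
Base order: Every director announced that a curator repaired every draft yesterday.

6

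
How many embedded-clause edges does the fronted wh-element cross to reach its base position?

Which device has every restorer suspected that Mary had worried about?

"which device" is extracted from the PP object of "worried".
Boundaries crossed, outermost first: [that] — 1 in total.

1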